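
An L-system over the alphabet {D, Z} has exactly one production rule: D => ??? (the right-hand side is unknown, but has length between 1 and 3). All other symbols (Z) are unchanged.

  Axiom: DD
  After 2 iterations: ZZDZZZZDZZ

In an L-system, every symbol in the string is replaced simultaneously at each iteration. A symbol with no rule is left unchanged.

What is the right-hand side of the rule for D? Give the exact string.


Trying D => ZDZ:
  Step 0: DD
  Step 1: ZDZZDZ
  Step 2: ZZDZZZZDZZ
Matches the given result.

Answer: ZDZ


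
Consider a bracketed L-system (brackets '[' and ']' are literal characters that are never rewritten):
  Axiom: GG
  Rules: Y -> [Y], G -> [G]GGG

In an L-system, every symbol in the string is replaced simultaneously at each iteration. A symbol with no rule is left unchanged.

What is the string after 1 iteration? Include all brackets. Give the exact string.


Answer: [G]GGG[G]GGG

Derivation:
Step 0: GG
Step 1: [G]GGG[G]GGG


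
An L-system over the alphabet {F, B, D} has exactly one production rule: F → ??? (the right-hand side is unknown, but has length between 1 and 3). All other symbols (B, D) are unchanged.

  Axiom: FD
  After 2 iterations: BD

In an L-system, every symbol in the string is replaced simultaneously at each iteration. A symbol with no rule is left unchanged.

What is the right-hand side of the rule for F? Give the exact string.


Answer: B

Derivation:
Trying F → B:
  Step 0: FD
  Step 1: BD
  Step 2: BD
Matches the given result.


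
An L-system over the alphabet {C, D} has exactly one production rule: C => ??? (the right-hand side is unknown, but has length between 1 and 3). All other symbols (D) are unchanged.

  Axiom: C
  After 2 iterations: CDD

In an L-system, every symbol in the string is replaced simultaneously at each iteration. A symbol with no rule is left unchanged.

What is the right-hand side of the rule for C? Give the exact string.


Answer: CD

Derivation:
Trying C => CD:
  Step 0: C
  Step 1: CD
  Step 2: CDD
Matches the given result.


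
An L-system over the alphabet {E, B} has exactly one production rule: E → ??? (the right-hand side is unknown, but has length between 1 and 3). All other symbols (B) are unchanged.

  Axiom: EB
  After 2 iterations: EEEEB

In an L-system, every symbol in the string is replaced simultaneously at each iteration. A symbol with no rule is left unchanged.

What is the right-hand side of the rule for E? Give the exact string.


Answer: EE

Derivation:
Trying E → EE:
  Step 0: EB
  Step 1: EEB
  Step 2: EEEEB
Matches the given result.


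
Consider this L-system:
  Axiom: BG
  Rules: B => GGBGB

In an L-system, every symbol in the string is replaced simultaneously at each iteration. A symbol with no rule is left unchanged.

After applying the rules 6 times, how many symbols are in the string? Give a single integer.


Step 0: length = 2
Step 1: length = 6
Step 2: length = 14
Step 3: length = 30
Step 4: length = 62
Step 5: length = 126
Step 6: length = 254

Answer: 254


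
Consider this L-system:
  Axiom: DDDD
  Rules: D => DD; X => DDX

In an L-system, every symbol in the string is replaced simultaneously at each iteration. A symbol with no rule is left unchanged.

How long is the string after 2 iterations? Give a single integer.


Step 0: length = 4
Step 1: length = 8
Step 2: length = 16

Answer: 16


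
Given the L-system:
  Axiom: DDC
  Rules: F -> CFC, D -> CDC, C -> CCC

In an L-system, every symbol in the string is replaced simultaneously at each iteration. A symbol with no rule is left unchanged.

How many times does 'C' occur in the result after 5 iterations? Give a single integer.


Step 0: DDC  (1 'C')
Step 1: CDCCDCCCC  (7 'C')
Step 2: CCCCDCCCCCCCCDCCCCCCCCCCCCC  (25 'C')
Step 3: CCCCCCCCCCCCCDCCCCCCCCCCCCCCCCCCCCCCCCCCDCCCCCCCCCCCCCCCCCCCCCCCCCCCCCCCCCCCCCCCC  (79 'C')
Step 4: CCCCCCCCCCCCCCCCCCCCCCCCCCCCCCCCCCCCCCCCDCCCCCCCCCCCCCCCCCCCCCCCCCCCCCCCCCCCCCCCCCCCCCCCCCCCCCCCCCCCCCCCCCCCCCCCCCCCCCCCCDCCCCCCCCCCCCCCCCCCCCCCCCCCCCCCCCCCCCCCCCCCCCCCCCCCCCCCCCCCCCCCCCCCCCCCCCCCCCCCCCCCCCCCCCCCCCCCCCCCCCCCCCCCCCCCCCCCCCCCCCC  (241 'C')
Step 5: CCCCCCCCCCCCCCCCCCCCCCCCCCCCCCCCCCCCCCCCCCCCCCCCCCCCCCCCCCCCCCCCCCCCCCCCCCCCCCCCCCCCCCCCCCCCCCCCCCCCCCCCCCCCCCCCCCCCCCCCCDCCCCCCCCCCCCCCCCCCCCCCCCCCCCCCCCCCCCCCCCCCCCCCCCCCCCCCCCCCCCCCCCCCCCCCCCCCCCCCCCCCCCCCCCCCCCCCCCCCCCCCCCCCCCCCCCCCCCCCCCCCCCCCCCCCCCCCCCCCCCCCCCCCCCCCCCCCCCCCCCCCCCCCCCCCCCCCCCCCCCCCCCCCCCCCCCCCCCCCCCCCCCCCCCCCCCCCCCCCCCCCCCCCCCCCCCCCCCCCCCCCDCCCCCCCCCCCCCCCCCCCCCCCCCCCCCCCCCCCCCCCCCCCCCCCCCCCCCCCCCCCCCCCCCCCCCCCCCCCCCCCCCCCCCCCCCCCCCCCCCCCCCCCCCCCCCCCCCCCCCCCCCCCCCCCCCCCCCCCCCCCCCCCCCCCCCCCCCCCCCCCCCCCCCCCCCCCCCCCCCCCCCCCCCCCCCCCCCCCCCCCCCCCCCCCCCCCCCCCCCCCCCCCCCCCCCCCCCCCCCCCCCCCCCCCCCCCCCCCCCCCCCCCCCCCCCCCCCCCCCCCCCCCCCCCCCCCCCCCCCCCCCCCCCCCCCCCCCCCCCCCCCCCCCCCCCCCCCCCCCCCCCCCCCCCCCCCCCCCCCCCCCCCC  (727 'C')

Answer: 727


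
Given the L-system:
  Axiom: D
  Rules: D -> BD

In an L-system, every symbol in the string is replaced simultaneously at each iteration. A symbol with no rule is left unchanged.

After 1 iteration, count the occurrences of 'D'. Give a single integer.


Step 0: D  (1 'D')
Step 1: BD  (1 'D')

Answer: 1


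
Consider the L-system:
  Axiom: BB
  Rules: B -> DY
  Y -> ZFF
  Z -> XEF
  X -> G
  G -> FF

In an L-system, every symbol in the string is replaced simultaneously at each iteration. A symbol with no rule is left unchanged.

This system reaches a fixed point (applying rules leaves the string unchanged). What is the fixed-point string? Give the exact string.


Step 0: BB
Step 1: DYDY
Step 2: DZFFDZFF
Step 3: DXEFFFDXEFFF
Step 4: DGEFFFDGEFFF
Step 5: DFFEFFFDFFEFFF
Step 6: DFFEFFFDFFEFFF  (unchanged — fixed point at step 5)

Answer: DFFEFFFDFFEFFF


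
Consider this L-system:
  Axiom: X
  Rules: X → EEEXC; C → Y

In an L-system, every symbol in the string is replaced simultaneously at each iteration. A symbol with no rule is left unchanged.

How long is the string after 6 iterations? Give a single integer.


Answer: 25

Derivation:
Step 0: length = 1
Step 1: length = 5
Step 2: length = 9
Step 3: length = 13
Step 4: length = 17
Step 5: length = 21
Step 6: length = 25


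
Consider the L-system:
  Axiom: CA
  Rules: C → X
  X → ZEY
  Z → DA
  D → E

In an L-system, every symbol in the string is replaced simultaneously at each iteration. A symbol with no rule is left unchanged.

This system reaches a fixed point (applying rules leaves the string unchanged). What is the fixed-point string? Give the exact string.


Answer: EAEYA

Derivation:
Step 0: CA
Step 1: XA
Step 2: ZEYA
Step 3: DAEYA
Step 4: EAEYA
Step 5: EAEYA  (unchanged — fixed point at step 4)


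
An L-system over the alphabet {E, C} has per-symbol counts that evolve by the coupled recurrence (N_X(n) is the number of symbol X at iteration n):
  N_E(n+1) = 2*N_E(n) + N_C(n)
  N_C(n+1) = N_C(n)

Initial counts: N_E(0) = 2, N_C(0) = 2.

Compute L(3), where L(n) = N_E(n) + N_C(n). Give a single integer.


Answer: 32

Derivation:
Step 0: N_E=2, N_C=2, L=4
Step 1: N_E=6, N_C=2, L=8
Step 2: N_E=14, N_C=2, L=16
Step 3: N_E=30, N_C=2, L=32


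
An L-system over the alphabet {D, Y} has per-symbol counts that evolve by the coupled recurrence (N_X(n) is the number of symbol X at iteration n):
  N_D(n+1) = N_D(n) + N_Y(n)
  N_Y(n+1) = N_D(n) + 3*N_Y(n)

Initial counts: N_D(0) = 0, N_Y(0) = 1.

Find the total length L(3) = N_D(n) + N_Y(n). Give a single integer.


Step 0: N_D=0, N_Y=1, L=1
Step 1: N_D=1, N_Y=3, L=4
Step 2: N_D=4, N_Y=10, L=14
Step 3: N_D=14, N_Y=34, L=48

Answer: 48


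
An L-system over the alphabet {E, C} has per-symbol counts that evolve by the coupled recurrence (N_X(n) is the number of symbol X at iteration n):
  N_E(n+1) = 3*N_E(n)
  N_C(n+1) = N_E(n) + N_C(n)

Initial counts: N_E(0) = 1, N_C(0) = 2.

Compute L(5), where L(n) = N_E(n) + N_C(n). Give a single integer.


Answer: 366

Derivation:
Step 0: N_E=1, N_C=2, L=3
Step 1: N_E=3, N_C=3, L=6
Step 2: N_E=9, N_C=6, L=15
Step 3: N_E=27, N_C=15, L=42
Step 4: N_E=81, N_C=42, L=123
Step 5: N_E=243, N_C=123, L=366


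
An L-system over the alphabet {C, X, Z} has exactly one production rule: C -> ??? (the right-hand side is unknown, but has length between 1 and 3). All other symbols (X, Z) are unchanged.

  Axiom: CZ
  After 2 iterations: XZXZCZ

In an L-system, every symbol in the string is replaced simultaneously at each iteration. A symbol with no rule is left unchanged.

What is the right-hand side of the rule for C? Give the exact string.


Answer: XZC

Derivation:
Trying C -> XZC:
  Step 0: CZ
  Step 1: XZCZ
  Step 2: XZXZCZ
Matches the given result.


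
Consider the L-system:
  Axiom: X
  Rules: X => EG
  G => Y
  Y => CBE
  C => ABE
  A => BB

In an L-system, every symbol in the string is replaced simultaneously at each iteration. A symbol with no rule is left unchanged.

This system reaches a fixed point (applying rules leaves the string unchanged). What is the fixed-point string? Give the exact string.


Answer: EBBBEBE

Derivation:
Step 0: X
Step 1: EG
Step 2: EY
Step 3: ECBE
Step 4: EABEBE
Step 5: EBBBEBE
Step 6: EBBBEBE  (unchanged — fixed point at step 5)


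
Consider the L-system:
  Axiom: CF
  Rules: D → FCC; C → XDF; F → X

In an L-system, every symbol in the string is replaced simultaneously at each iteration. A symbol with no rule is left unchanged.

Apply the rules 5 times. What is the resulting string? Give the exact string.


Answer: XXXXXDFXDFXXXXDFXDFXXX

Derivation:
Step 0: CF
Step 1: XDFX
Step 2: XFCCXX
Step 3: XXXDFXDFXX
Step 4: XXXFCCXXFCCXXX
Step 5: XXXXXDFXDFXXXXDFXDFXXX


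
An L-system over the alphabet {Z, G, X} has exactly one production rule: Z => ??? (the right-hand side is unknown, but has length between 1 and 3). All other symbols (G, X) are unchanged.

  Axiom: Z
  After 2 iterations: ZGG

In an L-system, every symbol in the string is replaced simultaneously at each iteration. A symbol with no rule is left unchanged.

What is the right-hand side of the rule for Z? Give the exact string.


Trying Z => ZG:
  Step 0: Z
  Step 1: ZG
  Step 2: ZGG
Matches the given result.

Answer: ZG


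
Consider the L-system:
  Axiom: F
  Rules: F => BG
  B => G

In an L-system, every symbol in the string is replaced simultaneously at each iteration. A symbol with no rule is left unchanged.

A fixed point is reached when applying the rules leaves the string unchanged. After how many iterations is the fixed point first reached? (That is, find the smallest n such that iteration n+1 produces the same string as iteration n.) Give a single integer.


Step 0: F
Step 1: BG
Step 2: GG
Step 3: GG  (unchanged — fixed point at step 2)

Answer: 2


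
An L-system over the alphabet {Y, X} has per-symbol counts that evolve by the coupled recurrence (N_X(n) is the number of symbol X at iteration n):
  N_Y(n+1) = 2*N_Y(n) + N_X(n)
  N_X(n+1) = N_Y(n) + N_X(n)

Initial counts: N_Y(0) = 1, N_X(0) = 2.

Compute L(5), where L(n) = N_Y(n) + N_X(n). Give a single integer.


Answer: 322

Derivation:
Step 0: N_Y=1, N_X=2, L=3
Step 1: N_Y=4, N_X=3, L=7
Step 2: N_Y=11, N_X=7, L=18
Step 3: N_Y=29, N_X=18, L=47
Step 4: N_Y=76, N_X=47, L=123
Step 5: N_Y=199, N_X=123, L=322


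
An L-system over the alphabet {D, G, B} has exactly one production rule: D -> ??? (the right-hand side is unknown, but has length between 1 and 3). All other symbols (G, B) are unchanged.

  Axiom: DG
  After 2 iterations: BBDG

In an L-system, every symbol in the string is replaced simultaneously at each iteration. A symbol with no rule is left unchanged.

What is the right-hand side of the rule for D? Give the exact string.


Answer: BD

Derivation:
Trying D -> BD:
  Step 0: DG
  Step 1: BDG
  Step 2: BBDG
Matches the given result.


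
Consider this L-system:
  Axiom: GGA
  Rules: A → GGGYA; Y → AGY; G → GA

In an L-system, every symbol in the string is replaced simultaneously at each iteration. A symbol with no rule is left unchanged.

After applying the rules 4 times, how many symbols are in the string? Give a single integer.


Answer: 271

Derivation:
Step 0: length = 3
Step 1: length = 9
Step 2: length = 28
Step 3: length = 87
Step 4: length = 271


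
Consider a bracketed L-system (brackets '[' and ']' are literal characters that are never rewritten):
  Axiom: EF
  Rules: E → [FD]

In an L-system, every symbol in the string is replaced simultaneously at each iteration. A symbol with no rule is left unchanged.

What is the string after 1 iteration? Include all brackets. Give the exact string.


Step 0: EF
Step 1: [FD]F

Answer: [FD]F


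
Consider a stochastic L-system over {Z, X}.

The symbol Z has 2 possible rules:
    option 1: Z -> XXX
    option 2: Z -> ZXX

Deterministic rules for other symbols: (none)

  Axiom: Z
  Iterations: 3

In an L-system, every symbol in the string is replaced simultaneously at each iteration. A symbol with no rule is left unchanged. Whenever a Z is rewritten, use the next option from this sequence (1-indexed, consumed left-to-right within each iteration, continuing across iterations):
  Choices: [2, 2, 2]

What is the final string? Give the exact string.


Answer: ZXXXXXX

Derivation:
Step 0: Z
Step 1: ZXX  (used choices [2])
Step 2: ZXXXX  (used choices [2])
Step 3: ZXXXXXX  (used choices [2])


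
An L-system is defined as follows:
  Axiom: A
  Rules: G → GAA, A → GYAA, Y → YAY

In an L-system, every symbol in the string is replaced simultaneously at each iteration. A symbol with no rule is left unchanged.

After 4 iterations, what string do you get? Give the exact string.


Step 0: A
Step 1: GYAA
Step 2: GAAYAYGYAAGYAA
Step 3: GAAGYAAGYAAYAYGYAAYAYGAAYAYGYAAGYAAGAAYAYGYAAGYAA
Step 4: GAAGYAAGYAAGAAYAYGYAAGYAAGAAYAYGYAAGYAAYAYGYAAYAYGAAYAYGYAAGYAAYAYGYAAYAYGAAGYAAGYAAYAYGYAAYAYGAAYAYGYAAGYAAGAAYAYGYAAGYAAGAAGYAAGYAAYAYGYAAYAYGAAYAYGYAAGYAAGAAYAYGYAAGYAA

Answer: GAAGYAAGYAAGAAYAYGYAAGYAAGAAYAYGYAAGYAAYAYGYAAYAYGAAYAYGYAAGYAAYAYGYAAYAYGAAGYAAGYAAYAYGYAAYAYGAAYAYGYAAGYAAGAAYAYGYAAGYAAGAAGYAAGYAAYAYGYAAYAYGAAYAYGYAAGYAAGAAYAYGYAAGYAA


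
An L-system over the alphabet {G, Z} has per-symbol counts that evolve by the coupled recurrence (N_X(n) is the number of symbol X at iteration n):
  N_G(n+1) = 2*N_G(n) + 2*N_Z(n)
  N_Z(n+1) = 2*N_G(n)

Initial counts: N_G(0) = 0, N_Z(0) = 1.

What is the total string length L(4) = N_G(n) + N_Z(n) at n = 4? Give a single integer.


Answer: 80

Derivation:
Step 0: N_G=0, N_Z=1, L=1
Step 1: N_G=2, N_Z=0, L=2
Step 2: N_G=4, N_Z=4, L=8
Step 3: N_G=16, N_Z=8, L=24
Step 4: N_G=48, N_Z=32, L=80


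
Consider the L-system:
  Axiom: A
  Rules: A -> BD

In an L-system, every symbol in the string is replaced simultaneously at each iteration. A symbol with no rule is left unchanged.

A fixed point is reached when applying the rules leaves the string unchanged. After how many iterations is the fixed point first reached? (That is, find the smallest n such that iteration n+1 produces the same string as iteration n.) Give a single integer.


Step 0: A
Step 1: BD
Step 2: BD  (unchanged — fixed point at step 1)

Answer: 1


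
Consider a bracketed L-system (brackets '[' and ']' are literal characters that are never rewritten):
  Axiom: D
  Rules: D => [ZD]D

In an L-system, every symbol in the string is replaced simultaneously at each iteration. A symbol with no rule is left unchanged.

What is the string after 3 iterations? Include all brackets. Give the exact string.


Answer: [Z[Z[ZD]D][ZD]D][Z[ZD]D][ZD]D

Derivation:
Step 0: D
Step 1: [ZD]D
Step 2: [Z[ZD]D][ZD]D
Step 3: [Z[Z[ZD]D][ZD]D][Z[ZD]D][ZD]D


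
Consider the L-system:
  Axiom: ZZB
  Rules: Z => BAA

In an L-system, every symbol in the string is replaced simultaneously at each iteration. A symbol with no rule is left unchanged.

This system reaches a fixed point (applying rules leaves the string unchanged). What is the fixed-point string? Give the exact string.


Answer: BAABAAB

Derivation:
Step 0: ZZB
Step 1: BAABAAB
Step 2: BAABAAB  (unchanged — fixed point at step 1)


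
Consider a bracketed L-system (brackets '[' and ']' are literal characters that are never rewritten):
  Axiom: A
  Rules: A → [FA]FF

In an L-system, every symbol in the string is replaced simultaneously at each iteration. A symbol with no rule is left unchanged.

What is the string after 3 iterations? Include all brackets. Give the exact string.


Answer: [F[F[FA]FF]FF]FF

Derivation:
Step 0: A
Step 1: [FA]FF
Step 2: [F[FA]FF]FF
Step 3: [F[F[FA]FF]FF]FF


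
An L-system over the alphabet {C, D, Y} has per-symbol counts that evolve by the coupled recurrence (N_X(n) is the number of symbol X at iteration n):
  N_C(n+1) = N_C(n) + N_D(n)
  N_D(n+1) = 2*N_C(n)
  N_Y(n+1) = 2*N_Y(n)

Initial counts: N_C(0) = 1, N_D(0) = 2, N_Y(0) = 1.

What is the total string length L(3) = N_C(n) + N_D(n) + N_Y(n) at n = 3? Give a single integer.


Answer: 29

Derivation:
Step 0: N_C=1, N_D=2, N_Y=1, L=4
Step 1: N_C=3, N_D=2, N_Y=2, L=7
Step 2: N_C=5, N_D=6, N_Y=4, L=15
Step 3: N_C=11, N_D=10, N_Y=8, L=29


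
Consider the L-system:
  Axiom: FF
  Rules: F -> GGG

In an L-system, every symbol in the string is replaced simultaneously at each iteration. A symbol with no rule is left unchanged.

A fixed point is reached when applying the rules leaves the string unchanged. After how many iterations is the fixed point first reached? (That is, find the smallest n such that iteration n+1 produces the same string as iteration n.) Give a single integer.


Step 0: FF
Step 1: GGGGGG
Step 2: GGGGGG  (unchanged — fixed point at step 1)

Answer: 1


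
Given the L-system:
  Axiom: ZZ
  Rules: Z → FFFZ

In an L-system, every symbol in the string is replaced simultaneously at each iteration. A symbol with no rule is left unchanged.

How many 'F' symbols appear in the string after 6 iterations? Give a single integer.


Answer: 36

Derivation:
Step 0: ZZ  (0 'F')
Step 1: FFFZFFFZ  (6 'F')
Step 2: FFFFFFZFFFFFFZ  (12 'F')
Step 3: FFFFFFFFFZFFFFFFFFFZ  (18 'F')
Step 4: FFFFFFFFFFFFZFFFFFFFFFFFFZ  (24 'F')
Step 5: FFFFFFFFFFFFFFFZFFFFFFFFFFFFFFFZ  (30 'F')
Step 6: FFFFFFFFFFFFFFFFFFZFFFFFFFFFFFFFFFFFFZ  (36 'F')


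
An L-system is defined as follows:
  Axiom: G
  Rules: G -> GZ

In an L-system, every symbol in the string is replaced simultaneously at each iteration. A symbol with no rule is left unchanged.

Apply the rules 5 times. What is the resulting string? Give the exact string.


Step 0: G
Step 1: GZ
Step 2: GZZ
Step 3: GZZZ
Step 4: GZZZZ
Step 5: GZZZZZ

Answer: GZZZZZ


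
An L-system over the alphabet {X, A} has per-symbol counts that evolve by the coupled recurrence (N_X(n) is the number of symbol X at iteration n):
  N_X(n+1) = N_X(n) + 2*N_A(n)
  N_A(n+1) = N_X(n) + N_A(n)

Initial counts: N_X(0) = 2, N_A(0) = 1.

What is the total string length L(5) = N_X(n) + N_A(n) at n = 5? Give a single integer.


Step 0: N_X=2, N_A=1, L=3
Step 1: N_X=4, N_A=3, L=7
Step 2: N_X=10, N_A=7, L=17
Step 3: N_X=24, N_A=17, L=41
Step 4: N_X=58, N_A=41, L=99
Step 5: N_X=140, N_A=99, L=239

Answer: 239


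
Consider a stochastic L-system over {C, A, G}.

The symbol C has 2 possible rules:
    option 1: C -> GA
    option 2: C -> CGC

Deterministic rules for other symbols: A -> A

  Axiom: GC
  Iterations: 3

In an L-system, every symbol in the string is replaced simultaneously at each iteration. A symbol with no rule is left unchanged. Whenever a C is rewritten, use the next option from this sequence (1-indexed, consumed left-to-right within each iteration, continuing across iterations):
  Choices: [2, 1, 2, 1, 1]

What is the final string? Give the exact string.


Step 0: GC
Step 1: GCGC  (used choices [2])
Step 2: GGAGCGC  (used choices [1, 2])
Step 3: GGAGGAGGA  (used choices [1, 1])

Answer: GGAGGAGGA


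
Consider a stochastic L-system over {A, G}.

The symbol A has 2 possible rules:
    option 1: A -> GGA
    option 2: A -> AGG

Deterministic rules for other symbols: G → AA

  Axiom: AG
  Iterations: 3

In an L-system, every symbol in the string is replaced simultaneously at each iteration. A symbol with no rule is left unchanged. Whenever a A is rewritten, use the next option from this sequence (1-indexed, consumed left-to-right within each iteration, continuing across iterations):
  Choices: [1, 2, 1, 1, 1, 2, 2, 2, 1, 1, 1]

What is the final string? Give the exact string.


Step 0: AG
Step 1: GGAAA  (used choices [1])
Step 2: AAAAAGGGGAGGA  (used choices [2, 1, 1])
Step 3: GGAAGGAGGAGGGGAAAAAAAAAGGAAAAAGGA  (used choices [1, 2, 2, 2, 1, 1, 1])

Answer: GGAAGGAGGAGGGGAAAAAAAAAGGAAAAAGGA


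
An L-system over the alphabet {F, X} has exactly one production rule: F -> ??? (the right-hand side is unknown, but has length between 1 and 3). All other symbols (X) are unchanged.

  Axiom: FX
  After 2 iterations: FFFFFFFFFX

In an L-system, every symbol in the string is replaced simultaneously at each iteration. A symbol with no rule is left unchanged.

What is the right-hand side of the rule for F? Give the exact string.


Trying F -> FFF:
  Step 0: FX
  Step 1: FFFX
  Step 2: FFFFFFFFFX
Matches the given result.

Answer: FFF


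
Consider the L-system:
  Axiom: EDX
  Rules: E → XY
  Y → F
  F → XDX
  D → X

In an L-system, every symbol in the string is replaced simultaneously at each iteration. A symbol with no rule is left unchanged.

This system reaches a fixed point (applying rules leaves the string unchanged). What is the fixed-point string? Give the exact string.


Step 0: EDX
Step 1: XYXX
Step 2: XFXX
Step 3: XXDXXX
Step 4: XXXXXX
Step 5: XXXXXX  (unchanged — fixed point at step 4)

Answer: XXXXXX


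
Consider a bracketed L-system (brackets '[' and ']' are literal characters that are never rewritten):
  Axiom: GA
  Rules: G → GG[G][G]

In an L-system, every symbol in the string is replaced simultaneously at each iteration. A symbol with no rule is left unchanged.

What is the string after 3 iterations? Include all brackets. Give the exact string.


Answer: GG[G][G]GG[G][G][GG[G][G]][GG[G][G]]GG[G][G]GG[G][G][GG[G][G]][GG[G][G]][GG[G][G]GG[G][G][GG[G][G]][GG[G][G]]][GG[G][G]GG[G][G][GG[G][G]][GG[G][G]]]A

Derivation:
Step 0: GA
Step 1: GG[G][G]A
Step 2: GG[G][G]GG[G][G][GG[G][G]][GG[G][G]]A
Step 3: GG[G][G]GG[G][G][GG[G][G]][GG[G][G]]GG[G][G]GG[G][G][GG[G][G]][GG[G][G]][GG[G][G]GG[G][G][GG[G][G]][GG[G][G]]][GG[G][G]GG[G][G][GG[G][G]][GG[G][G]]]A


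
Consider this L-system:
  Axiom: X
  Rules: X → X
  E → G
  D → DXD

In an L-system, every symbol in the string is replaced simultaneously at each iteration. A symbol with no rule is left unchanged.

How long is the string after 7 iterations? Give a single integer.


Step 0: length = 1
Step 1: length = 1
Step 2: length = 1
Step 3: length = 1
Step 4: length = 1
Step 5: length = 1
Step 6: length = 1
Step 7: length = 1

Answer: 1


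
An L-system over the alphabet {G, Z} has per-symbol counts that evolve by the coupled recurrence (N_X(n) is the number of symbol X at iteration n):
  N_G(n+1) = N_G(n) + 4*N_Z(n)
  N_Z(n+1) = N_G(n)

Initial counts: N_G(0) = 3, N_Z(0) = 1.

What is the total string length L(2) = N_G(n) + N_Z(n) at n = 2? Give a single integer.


Step 0: N_G=3, N_Z=1, L=4
Step 1: N_G=7, N_Z=3, L=10
Step 2: N_G=19, N_Z=7, L=26

Answer: 26


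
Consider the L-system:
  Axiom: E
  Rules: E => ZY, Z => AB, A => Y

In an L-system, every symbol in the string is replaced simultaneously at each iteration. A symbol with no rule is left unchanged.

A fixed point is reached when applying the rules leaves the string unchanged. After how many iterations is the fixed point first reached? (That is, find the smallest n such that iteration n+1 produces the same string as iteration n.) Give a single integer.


Answer: 3

Derivation:
Step 0: E
Step 1: ZY
Step 2: ABY
Step 3: YBY
Step 4: YBY  (unchanged — fixed point at step 3)


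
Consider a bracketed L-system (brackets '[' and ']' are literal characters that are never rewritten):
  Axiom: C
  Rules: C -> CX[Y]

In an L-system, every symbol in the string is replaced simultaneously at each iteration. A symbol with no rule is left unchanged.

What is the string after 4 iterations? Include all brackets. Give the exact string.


Answer: CX[Y]X[Y]X[Y]X[Y]

Derivation:
Step 0: C
Step 1: CX[Y]
Step 2: CX[Y]X[Y]
Step 3: CX[Y]X[Y]X[Y]
Step 4: CX[Y]X[Y]X[Y]X[Y]


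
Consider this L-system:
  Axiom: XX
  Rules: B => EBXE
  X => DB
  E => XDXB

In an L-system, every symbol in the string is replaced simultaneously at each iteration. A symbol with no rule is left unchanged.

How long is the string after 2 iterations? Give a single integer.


Step 0: length = 2
Step 1: length = 4
Step 2: length = 10

Answer: 10


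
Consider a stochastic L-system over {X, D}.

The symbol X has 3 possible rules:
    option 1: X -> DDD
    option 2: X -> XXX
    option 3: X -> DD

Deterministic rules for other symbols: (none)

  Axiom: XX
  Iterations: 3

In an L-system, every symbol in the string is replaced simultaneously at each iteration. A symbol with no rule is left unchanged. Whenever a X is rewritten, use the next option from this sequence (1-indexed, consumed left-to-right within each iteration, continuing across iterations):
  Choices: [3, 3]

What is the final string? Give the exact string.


Step 0: XX
Step 1: DDDD  (used choices [3, 3])
Step 2: DDDD  (used choices [])
Step 3: DDDD  (used choices [])

Answer: DDDD


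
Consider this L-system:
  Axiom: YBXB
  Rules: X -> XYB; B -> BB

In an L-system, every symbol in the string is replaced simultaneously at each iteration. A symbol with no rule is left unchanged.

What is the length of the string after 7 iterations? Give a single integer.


Answer: 392

Derivation:
Step 0: length = 4
Step 1: length = 8
Step 2: length = 15
Step 3: length = 28
Step 4: length = 53
Step 5: length = 102
Step 6: length = 199
Step 7: length = 392


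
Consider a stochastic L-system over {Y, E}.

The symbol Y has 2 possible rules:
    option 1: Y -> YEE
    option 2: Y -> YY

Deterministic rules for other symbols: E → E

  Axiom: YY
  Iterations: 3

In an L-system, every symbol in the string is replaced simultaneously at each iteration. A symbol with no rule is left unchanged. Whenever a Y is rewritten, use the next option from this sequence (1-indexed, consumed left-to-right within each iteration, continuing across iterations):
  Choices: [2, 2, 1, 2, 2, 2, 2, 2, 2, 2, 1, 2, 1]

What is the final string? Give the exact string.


Answer: YYEEYYYYYYYEEYYYEE

Derivation:
Step 0: YY
Step 1: YYYY  (used choices [2, 2])
Step 2: YEEYYYYYY  (used choices [1, 2, 2, 2])
Step 3: YYEEYYYYYYYEEYYYEE  (used choices [2, 2, 2, 2, 1, 2, 1])


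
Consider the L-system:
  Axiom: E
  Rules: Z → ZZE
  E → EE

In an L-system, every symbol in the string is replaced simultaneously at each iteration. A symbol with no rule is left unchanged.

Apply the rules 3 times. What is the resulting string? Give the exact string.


Answer: EEEEEEEE

Derivation:
Step 0: E
Step 1: EE
Step 2: EEEE
Step 3: EEEEEEEE


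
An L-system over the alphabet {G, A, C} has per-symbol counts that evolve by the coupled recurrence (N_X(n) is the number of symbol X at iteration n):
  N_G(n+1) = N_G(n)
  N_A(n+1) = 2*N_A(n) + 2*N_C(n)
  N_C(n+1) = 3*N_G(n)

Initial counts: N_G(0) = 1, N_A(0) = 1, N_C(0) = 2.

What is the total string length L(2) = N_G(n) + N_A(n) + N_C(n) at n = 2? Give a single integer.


Step 0: N_G=1, N_A=1, N_C=2, L=4
Step 1: N_G=1, N_A=6, N_C=3, L=10
Step 2: N_G=1, N_A=18, N_C=3, L=22

Answer: 22


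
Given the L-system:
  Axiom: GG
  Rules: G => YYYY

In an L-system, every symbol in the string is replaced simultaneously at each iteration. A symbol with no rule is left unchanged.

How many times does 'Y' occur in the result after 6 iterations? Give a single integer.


Answer: 8

Derivation:
Step 0: GG  (0 'Y')
Step 1: YYYYYYYY  (8 'Y')
Step 2: YYYYYYYY  (8 'Y')
Step 3: YYYYYYYY  (8 'Y')
Step 4: YYYYYYYY  (8 'Y')
Step 5: YYYYYYYY  (8 'Y')
Step 6: YYYYYYYY  (8 'Y')


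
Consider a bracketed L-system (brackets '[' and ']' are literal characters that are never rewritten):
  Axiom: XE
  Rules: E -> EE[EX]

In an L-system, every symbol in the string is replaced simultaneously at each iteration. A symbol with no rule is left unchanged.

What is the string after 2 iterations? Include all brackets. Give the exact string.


Step 0: XE
Step 1: XEE[EX]
Step 2: XEE[EX]EE[EX][EE[EX]X]

Answer: XEE[EX]EE[EX][EE[EX]X]


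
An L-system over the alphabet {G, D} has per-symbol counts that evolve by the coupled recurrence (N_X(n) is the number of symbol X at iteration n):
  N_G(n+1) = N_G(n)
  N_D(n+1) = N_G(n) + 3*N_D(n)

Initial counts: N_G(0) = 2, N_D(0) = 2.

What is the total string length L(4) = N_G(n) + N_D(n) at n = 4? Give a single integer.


Answer: 244

Derivation:
Step 0: N_G=2, N_D=2, L=4
Step 1: N_G=2, N_D=8, L=10
Step 2: N_G=2, N_D=26, L=28
Step 3: N_G=2, N_D=80, L=82
Step 4: N_G=2, N_D=242, L=244


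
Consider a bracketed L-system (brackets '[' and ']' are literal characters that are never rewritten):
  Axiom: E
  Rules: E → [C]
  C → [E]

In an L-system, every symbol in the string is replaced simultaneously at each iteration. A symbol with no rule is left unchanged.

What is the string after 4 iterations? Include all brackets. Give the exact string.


Step 0: E
Step 1: [C]
Step 2: [[E]]
Step 3: [[[C]]]
Step 4: [[[[E]]]]

Answer: [[[[E]]]]


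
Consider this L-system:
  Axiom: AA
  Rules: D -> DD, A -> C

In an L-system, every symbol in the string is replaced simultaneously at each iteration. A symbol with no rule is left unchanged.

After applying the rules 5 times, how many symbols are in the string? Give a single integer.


Step 0: length = 2
Step 1: length = 2
Step 2: length = 2
Step 3: length = 2
Step 4: length = 2
Step 5: length = 2

Answer: 2


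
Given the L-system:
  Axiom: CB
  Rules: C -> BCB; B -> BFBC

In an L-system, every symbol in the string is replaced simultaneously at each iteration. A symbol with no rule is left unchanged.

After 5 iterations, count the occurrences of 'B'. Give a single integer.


Answer: 324

Derivation:
Step 0: CB  (1 'B')
Step 1: BCBBFBC  (4 'B')
Step 2: BFBCBCBBFBCBFBCFBFBCBCB  (12 'B')
Step 3: BFBCFBFBCBCBBFBCBCBBFBCBFBCFBFBCBCBBFBCFBFBCBCBFBFBCFBFBCBCBBFBCBCBBFBC  (36 'B')
Step 4: BFBCFBFBCBCBFBFBCFBFBCBCBBFBCBCBBFBCBFBCFBFBCBCBBFBCBCBBFBCBFBCFBFBCBCBBFBCFBFBCBCBFBFBCFBFBCBCBBFBCBCBBFBCBFBCFBFBCBCBFBFBCFBFBCBCBBFBCBCBBFBCFBFBCFBFBCBCBFBFBCFBFBCBCBBFBCBCBBFBCBFBCFBFBCBCBBFBCBCBBFBCBFBCFBFBCBCB  (108 'B')
Step 5: BFBCFBFBCBCBFBFBCFBFBCBCBBFBCBCBBFBCFBFBCFBFBCBCBFBFBCFBFBCBCBBFBCBCBBFBCBFBCFBFBCBCBBFBCBCBBFBCBFBCFBFBCBCBBFBCFBFBCBCBFBFBCFBFBCBCBBFBCBCBBFBCBFBCFBFBCBCBBFBCBCBBFBCBFBCFBFBCBCBBFBCFBFBCBCBFBFBCFBFBCBCBBFBCBCBBFBCBFBCFBFBCBCBFBFBCFBFBCBCBBFBCBCBBFBCFBFBCFBFBCBCBFBFBCFBFBCBCBBFBCBCBBFBCBFBCFBFBCBCBBFBCBCBBFBCBFBCFBFBCBCBBFBCFBFBCBCBFBFBCFBFBCBCBBFBCBCBBFBCFBFBCFBFBCBCBFBFBCFBFBCBCBBFBCBCBBFBCBFBCFBFBCBCBBFBCBCBBFBCBFBCFBFBCBCBFBFBCFBFBCBCBFBFBCFBFBCBCBBFBCBCBBFBCFBFBCFBFBCBCBFBFBCFBFBCBCBBFBCBCBBFBCBFBCFBFBCBCBBFBCBCBBFBCBFBCFBFBCBCBBFBCFBFBCBCBFBFBCFBFBCBCBBFBCBCBBFBCBFBCFBFBCBCBBFBCBCBBFBCBFBCFBFBCBCBBFBCFBFBCBCBFBFBCFBFBCBCBBFBCBCBBFBC  (324 'B')


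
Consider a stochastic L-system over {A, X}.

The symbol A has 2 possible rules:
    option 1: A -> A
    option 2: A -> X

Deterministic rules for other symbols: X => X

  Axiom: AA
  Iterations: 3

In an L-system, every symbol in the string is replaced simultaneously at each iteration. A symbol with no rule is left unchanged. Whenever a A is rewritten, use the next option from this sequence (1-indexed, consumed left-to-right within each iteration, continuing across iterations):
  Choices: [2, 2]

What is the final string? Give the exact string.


Answer: XX

Derivation:
Step 0: AA
Step 1: XX  (used choices [2, 2])
Step 2: XX  (used choices [])
Step 3: XX  (used choices [])


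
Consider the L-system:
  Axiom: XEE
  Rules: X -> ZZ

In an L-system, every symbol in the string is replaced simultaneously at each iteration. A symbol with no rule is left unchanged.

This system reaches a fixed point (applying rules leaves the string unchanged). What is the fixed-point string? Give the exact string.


Step 0: XEE
Step 1: ZZEE
Step 2: ZZEE  (unchanged — fixed point at step 1)

Answer: ZZEE


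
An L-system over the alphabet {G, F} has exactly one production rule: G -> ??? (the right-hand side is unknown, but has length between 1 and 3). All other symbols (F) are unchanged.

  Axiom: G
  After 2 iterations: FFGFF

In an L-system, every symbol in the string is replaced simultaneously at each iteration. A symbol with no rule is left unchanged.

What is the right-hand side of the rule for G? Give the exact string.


Trying G -> FGF:
  Step 0: G
  Step 1: FGF
  Step 2: FFGFF
Matches the given result.

Answer: FGF


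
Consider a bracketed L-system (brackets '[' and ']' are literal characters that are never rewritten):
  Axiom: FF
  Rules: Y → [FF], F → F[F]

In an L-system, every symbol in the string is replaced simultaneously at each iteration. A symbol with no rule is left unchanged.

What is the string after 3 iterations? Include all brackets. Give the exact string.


Step 0: FF
Step 1: F[F]F[F]
Step 2: F[F][F[F]]F[F][F[F]]
Step 3: F[F][F[F]][F[F][F[F]]]F[F][F[F]][F[F][F[F]]]

Answer: F[F][F[F]][F[F][F[F]]]F[F][F[F]][F[F][F[F]]]


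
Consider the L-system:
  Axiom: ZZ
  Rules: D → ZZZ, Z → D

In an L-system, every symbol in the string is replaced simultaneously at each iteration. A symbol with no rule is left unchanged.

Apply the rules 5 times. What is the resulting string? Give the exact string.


Step 0: ZZ
Step 1: DD
Step 2: ZZZZZZ
Step 3: DDDDDD
Step 4: ZZZZZZZZZZZZZZZZZZ
Step 5: DDDDDDDDDDDDDDDDDD

Answer: DDDDDDDDDDDDDDDDDD


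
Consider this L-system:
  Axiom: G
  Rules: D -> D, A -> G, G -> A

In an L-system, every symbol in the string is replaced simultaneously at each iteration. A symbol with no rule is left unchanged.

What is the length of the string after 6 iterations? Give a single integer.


Answer: 1

Derivation:
Step 0: length = 1
Step 1: length = 1
Step 2: length = 1
Step 3: length = 1
Step 4: length = 1
Step 5: length = 1
Step 6: length = 1


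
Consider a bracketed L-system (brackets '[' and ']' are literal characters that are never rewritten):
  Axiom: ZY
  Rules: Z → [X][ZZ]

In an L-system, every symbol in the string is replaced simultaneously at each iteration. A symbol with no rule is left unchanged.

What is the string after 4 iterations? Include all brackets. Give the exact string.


Step 0: ZY
Step 1: [X][ZZ]Y
Step 2: [X][[X][ZZ][X][ZZ]]Y
Step 3: [X][[X][[X][ZZ][X][ZZ]][X][[X][ZZ][X][ZZ]]]Y
Step 4: [X][[X][[X][[X][ZZ][X][ZZ]][X][[X][ZZ][X][ZZ]]][X][[X][[X][ZZ][X][ZZ]][X][[X][ZZ][X][ZZ]]]]Y

Answer: [X][[X][[X][[X][ZZ][X][ZZ]][X][[X][ZZ][X][ZZ]]][X][[X][[X][ZZ][X][ZZ]][X][[X][ZZ][X][ZZ]]]]Y


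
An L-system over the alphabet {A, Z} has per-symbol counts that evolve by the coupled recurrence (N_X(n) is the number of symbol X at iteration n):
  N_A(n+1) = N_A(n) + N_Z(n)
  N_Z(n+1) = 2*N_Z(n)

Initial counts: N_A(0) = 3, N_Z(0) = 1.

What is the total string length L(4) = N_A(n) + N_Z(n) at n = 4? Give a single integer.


Answer: 34

Derivation:
Step 0: N_A=3, N_Z=1, L=4
Step 1: N_A=4, N_Z=2, L=6
Step 2: N_A=6, N_Z=4, L=10
Step 3: N_A=10, N_Z=8, L=18
Step 4: N_A=18, N_Z=16, L=34


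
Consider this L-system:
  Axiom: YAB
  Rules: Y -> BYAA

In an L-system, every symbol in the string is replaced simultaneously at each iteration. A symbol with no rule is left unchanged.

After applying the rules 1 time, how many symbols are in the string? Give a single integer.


Answer: 6

Derivation:
Step 0: length = 3
Step 1: length = 6


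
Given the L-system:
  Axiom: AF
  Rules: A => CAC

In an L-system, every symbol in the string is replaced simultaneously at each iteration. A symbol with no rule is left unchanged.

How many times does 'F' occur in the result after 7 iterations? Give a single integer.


Step 0: AF  (1 'F')
Step 1: CACF  (1 'F')
Step 2: CCACCF  (1 'F')
Step 3: CCCACCCF  (1 'F')
Step 4: CCCCACCCCF  (1 'F')
Step 5: CCCCCACCCCCF  (1 'F')
Step 6: CCCCCCACCCCCCF  (1 'F')
Step 7: CCCCCCCACCCCCCCF  (1 'F')

Answer: 1


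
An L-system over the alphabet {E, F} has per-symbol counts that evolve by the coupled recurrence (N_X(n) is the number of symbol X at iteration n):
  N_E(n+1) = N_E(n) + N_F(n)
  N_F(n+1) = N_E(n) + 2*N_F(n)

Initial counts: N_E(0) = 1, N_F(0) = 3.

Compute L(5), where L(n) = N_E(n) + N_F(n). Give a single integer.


Step 0: N_E=1, N_F=3, L=4
Step 1: N_E=4, N_F=7, L=11
Step 2: N_E=11, N_F=18, L=29
Step 3: N_E=29, N_F=47, L=76
Step 4: N_E=76, N_F=123, L=199
Step 5: N_E=199, N_F=322, L=521

Answer: 521


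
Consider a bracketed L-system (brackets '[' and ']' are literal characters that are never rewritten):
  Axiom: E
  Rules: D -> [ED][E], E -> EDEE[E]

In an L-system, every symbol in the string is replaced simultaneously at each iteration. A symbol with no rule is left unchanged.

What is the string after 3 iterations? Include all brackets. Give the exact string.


Step 0: E
Step 1: EDEE[E]
Step 2: EDEE[E][ED][E]EDEE[E]EDEE[E][EDEE[E]]
Step 3: EDEE[E][ED][E]EDEE[E]EDEE[E][EDEE[E]][EDEE[E][ED][E]][EDEE[E]]EDEE[E][ED][E]EDEE[E]EDEE[E][EDEE[E]]EDEE[E][ED][E]EDEE[E]EDEE[E][EDEE[E]][EDEE[E][ED][E]EDEE[E]EDEE[E][EDEE[E]]]

Answer: EDEE[E][ED][E]EDEE[E]EDEE[E][EDEE[E]][EDEE[E][ED][E]][EDEE[E]]EDEE[E][ED][E]EDEE[E]EDEE[E][EDEE[E]]EDEE[E][ED][E]EDEE[E]EDEE[E][EDEE[E]][EDEE[E][ED][E]EDEE[E]EDEE[E][EDEE[E]]]


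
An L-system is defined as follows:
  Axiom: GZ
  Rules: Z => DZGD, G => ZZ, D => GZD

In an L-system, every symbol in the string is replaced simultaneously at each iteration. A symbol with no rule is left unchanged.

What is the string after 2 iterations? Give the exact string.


Step 0: GZ
Step 1: ZZDZGD
Step 2: DZGDDZGDGZDDZGDZZGZD

Answer: DZGDDZGDGZDDZGDZZGZD


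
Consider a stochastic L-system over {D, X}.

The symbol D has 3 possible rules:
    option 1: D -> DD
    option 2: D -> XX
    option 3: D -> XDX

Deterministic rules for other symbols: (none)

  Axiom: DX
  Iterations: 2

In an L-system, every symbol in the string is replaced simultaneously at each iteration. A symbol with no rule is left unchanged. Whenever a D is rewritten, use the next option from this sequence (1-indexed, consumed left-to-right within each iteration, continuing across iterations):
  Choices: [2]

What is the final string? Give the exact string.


Step 0: DX
Step 1: XXX  (used choices [2])
Step 2: XXX  (used choices [])

Answer: XXX


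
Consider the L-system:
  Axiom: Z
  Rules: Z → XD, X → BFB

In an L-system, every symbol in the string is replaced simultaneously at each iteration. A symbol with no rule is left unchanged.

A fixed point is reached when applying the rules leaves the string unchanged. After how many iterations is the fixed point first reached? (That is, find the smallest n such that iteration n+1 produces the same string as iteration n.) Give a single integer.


Step 0: Z
Step 1: XD
Step 2: BFBD
Step 3: BFBD  (unchanged — fixed point at step 2)

Answer: 2


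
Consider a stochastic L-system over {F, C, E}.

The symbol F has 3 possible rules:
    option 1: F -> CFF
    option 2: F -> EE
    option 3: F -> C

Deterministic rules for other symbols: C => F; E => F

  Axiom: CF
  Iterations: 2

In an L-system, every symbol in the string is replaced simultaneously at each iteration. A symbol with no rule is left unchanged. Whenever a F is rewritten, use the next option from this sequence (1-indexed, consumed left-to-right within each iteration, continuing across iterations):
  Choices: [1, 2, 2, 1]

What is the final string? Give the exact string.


Answer: EEFEECFF

Derivation:
Step 0: CF
Step 1: FCFF  (used choices [1])
Step 2: EEFEECFF  (used choices [2, 2, 1])


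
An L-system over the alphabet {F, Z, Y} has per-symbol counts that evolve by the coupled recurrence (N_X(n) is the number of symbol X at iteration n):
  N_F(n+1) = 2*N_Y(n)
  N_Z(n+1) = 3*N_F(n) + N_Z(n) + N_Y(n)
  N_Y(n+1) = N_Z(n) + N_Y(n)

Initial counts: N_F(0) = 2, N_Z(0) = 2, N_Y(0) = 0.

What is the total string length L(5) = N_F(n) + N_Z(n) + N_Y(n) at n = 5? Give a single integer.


Step 0: N_F=2, N_Z=2, N_Y=0, L=4
Step 1: N_F=0, N_Z=8, N_Y=2, L=10
Step 2: N_F=4, N_Z=10, N_Y=10, L=24
Step 3: N_F=20, N_Z=32, N_Y=20, L=72
Step 4: N_F=40, N_Z=112, N_Y=52, L=204
Step 5: N_F=104, N_Z=284, N_Y=164, L=552

Answer: 552
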